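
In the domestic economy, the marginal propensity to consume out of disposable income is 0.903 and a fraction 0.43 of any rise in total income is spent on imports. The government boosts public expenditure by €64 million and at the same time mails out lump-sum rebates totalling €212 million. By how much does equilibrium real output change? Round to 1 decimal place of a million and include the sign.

+€484.7 million

Expenditure multiplier = 1/(1 − c + m) = 1/(1 − 0.903 + 0.43) = 1/0.527 ≈ 1.898.
ΔG contributes k·ΔG = (+€64 million) / 0.527 ≈ +€121.4 million.
ΔT of −€212 million changes first-round spending by −c·ΔT = +€191.436 million, contributing k·(−c·ΔT) = (+€191.436 million) / 0.527 ≈ +€363.3 million.
Net ΔY = k(ΔG − c·ΔT) = (+€255.436 million) / 0.527 ≈ +€484.7 million.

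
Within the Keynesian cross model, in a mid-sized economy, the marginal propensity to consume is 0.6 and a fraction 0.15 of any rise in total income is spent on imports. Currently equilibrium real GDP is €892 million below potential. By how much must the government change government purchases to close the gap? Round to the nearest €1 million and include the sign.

Spending multiplier = 1/(1 − c + m) = 1/(1 − 0.6 + 0.15) = 1/0.55 ≈ 1.818.
Need ΔY = +€892 million, so ΔG = ΔY/k = (+€892 million) × 0.55 ≈ +€491 million.
The government should increase government purchases by €491 million.

+€491 million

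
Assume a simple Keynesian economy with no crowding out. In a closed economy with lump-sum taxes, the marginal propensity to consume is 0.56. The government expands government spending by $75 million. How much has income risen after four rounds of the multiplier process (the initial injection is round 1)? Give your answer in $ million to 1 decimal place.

$153.7 million

Round 1 adds ΔG = $75 million; each later round is MPC = 0.56 times the previous.
After 4 rounds: 75 + 42 + 23.52 + 13.1712 = ΔG·(1 − c^4)/(1 − c) = 75 × (1 − 0.09834496)/0.44 ≈ $153.7 million.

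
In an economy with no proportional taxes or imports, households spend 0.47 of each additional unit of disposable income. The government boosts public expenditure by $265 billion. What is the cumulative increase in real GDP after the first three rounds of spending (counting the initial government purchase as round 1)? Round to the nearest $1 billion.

$448 billion

Round 1 adds ΔG = $265 billion; each later round is MPC = 0.47 times the previous.
After 3 rounds: 265 + 124.55 + 58.5385 = ΔG·(1 − c^3)/(1 − c) = 265 × (1 − 0.103823)/0.53 ≈ $448 billion.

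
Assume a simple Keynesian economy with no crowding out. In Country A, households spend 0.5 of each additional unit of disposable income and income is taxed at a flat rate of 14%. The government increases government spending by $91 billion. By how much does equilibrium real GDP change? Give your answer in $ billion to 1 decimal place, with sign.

Spending multiplier = 1/(1 − c(1−t)) = 1/(1 − 0.5×0.86) = 1/0.57 ≈ 1.754.
ΔY = k × ΔG = (+$91 billion) / 0.57 ≈ +$159.6 billion.

+$159.6 billion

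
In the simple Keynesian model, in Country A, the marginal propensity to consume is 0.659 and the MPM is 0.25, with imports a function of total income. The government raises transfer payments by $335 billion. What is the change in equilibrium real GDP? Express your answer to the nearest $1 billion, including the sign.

+$374 billion

The transfer change shifts disposable income by +$335 billion, so first-round consumption changes by c·ΔTR = 0.659 × (+$335 billion) = +$220.765 billion.
Expenditure multiplier = 1/(1 − c + m) = 1/(1 − 0.659 + 0.25) = 1/0.591 ≈ 1.692.
The transfer multiplier is c × k ≈ 1.115, so ΔY = k × (c·ΔTR) = (+$220.765 billion) / 0.591 ≈ +$374 billion.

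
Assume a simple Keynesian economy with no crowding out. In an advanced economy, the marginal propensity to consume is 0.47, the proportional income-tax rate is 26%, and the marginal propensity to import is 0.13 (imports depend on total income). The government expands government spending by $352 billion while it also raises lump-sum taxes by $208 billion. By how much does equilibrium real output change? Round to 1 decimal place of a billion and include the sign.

Expenditure multiplier = 1/(1 − c(1−t) + m) = 1/(1 − 0.47×0.74 + 0.13) = 1/0.7822 ≈ 1.278.
ΔG contributes k·ΔG = (+$352 billion) / 0.7822 ≈ +$450 billion.
ΔT of +$208 billion changes first-round spending by −c·ΔT = −$97.76 billion, contributing k·(−c·ΔT) = (−$97.76 billion) / 0.7822 ≈ −$125 billion.
Net ΔY = k(ΔG − c·ΔT) = (+$254.24 billion) / 0.7822 ≈ +$325 billion.

+$325.0 billion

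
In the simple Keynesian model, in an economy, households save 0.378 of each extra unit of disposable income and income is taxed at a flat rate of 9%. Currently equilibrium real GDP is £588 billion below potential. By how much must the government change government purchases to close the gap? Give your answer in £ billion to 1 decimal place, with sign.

MPC = 1 − MPS = 1 − 0.378 = 0.622.
Spending multiplier = 1/(1 − c(1−t)) = 1/(1 − 0.622×0.91) = 1/0.43398 ≈ 2.304.
Need ΔY = +£588 billion, so ΔG = ΔY/k = (+£588 billion) × 0.43398 ≈ +£255.2 billion.
The government should increase government purchases by £255.2 billion.

+£255.2 billion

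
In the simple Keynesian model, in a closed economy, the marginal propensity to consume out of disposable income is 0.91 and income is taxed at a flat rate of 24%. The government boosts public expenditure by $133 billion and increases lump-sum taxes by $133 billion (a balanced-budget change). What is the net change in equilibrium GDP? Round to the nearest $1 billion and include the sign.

+$39 billion

Expenditure multiplier = 1/(1 − c(1−t)) = 1/(1 − 0.91×0.76) = 1/0.3084 ≈ 3.243.
ΔG contributes k·ΔG = (+$133 billion) / 0.3084 ≈ +$431.3 billion.
ΔT of +$133 billion changes first-round spending by −c·ΔT = −$121.03 billion, contributing k·(−c·ΔT) = (−$121.03 billion) / 0.3084 ≈ −$392.4 billion.
Net ΔY = k(ΔG − c·ΔT) = (+$11.97 billion) / 0.3084 ≈ +$39 billion.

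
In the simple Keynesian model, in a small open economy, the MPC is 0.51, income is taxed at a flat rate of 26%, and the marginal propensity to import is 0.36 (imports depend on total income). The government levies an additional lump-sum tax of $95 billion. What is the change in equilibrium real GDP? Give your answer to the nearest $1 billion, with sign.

A lump-sum tax change of +$95 billion shifts disposable income by −$95 billion; first-round consumption changes by −c × ΔT = −0.51 × (+$95 billion) = −$48.45 billion.
Expenditure multiplier = 1/(1 − c(1−t) + m) = 1/(1 − 0.51×0.74 + 0.36) = 1/0.9826 ≈ 1.018.
The tax multiplier is −c × k ≈ −0.519, so ΔY = k × (−c·ΔT) = (−$48.45 billion) / 0.9826 ≈ −$49 billion.

−$49 billion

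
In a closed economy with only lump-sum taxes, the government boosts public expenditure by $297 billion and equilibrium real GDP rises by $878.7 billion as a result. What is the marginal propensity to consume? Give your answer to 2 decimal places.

Implied spending multiplier k = ΔY/ΔG = 878.7/297 ≈ 2.9586.
Since k = 1/(1 − MPC), MPC = 1 − 1/k = 1 − ΔG/ΔY = 1 − 297/878.7 ≈ 0.66.

0.66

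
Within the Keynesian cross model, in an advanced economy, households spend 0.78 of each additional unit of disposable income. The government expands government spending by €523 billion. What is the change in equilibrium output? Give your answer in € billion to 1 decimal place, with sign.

+€2,377.3 billion

Spending multiplier = 1/(1 − MPC) = 1/(1 − 0.78) = 1/0.22 ≈ 4.545.
ΔY = k × ΔG = (+€523 billion) / 0.22 ≈ +€2,377.3 billion.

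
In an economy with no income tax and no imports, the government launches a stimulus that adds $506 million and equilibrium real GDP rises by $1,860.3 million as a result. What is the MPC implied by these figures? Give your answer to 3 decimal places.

Implied spending multiplier k = ΔY/ΔG = 1,860.3/506 ≈ 3.6765.
Since k = 1/(1 − MPC), MPC = 1 − 1/k = 1 − ΔG/ΔY = 1 − 506/1,860.3 ≈ 0.728.

0.728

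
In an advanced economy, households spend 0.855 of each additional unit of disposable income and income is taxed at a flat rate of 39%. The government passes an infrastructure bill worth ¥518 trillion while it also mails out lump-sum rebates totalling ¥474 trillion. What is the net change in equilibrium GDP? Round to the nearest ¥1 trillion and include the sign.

+¥1,930 trillion

Expenditure multiplier = 1/(1 − c(1−t)) = 1/(1 − 0.855×0.61) = 1/0.47845 ≈ 2.09.
ΔG contributes k·ΔG = (+¥518 trillion) / 0.47845 ≈ +¥1,082.7 trillion.
ΔT of −¥474 trillion changes first-round spending by −c·ΔT = +¥405.27 trillion, contributing k·(−c·ΔT) = (+¥405.27 trillion) / 0.47845 ≈ +¥847 trillion.
Net ΔY = k(ΔG − c·ΔT) = (+¥923.27 trillion) / 0.47845 ≈ +¥1,930 trillion.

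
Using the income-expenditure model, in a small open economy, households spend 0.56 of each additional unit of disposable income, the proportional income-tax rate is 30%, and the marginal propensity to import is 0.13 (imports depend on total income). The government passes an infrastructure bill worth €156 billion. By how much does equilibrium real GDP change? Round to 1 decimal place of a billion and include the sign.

+€211.4 billion

Government-spending multiplier = 1/(1 − c(1−t) + m) = 1/(1 − 0.56×0.7 + 0.13) = 1/0.738 ≈ 1.355.
ΔY = k × ΔG = (+€156 billion) / 0.738 ≈ +€211.4 billion.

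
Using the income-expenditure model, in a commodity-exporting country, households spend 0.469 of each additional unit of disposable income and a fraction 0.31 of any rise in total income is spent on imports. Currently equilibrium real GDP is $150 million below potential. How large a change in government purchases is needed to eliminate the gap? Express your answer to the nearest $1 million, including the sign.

+$126 million

Spending multiplier = 1/(1 − c + m) = 1/(1 − 0.469 + 0.31) = 1/0.841 ≈ 1.189.
Need ΔY = +$150 million, so ΔG = ΔY/k = (+$150 million) × 0.841 ≈ +$126 million.
The government should increase government purchases by $126 million.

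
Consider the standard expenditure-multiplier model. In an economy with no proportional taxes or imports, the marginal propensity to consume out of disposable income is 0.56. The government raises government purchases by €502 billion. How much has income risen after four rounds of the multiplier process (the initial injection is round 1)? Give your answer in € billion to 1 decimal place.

€1,028.7 billion

Round 1 adds ΔG = €502 billion; each later round is MPC = 0.56 times the previous.
After 4 rounds: 502 + 281.12 + 157.4272 + 88.159232 = ΔG·(1 − c^4)/(1 − c) = 502 × (1 − 0.09834496)/0.44 ≈ €1,028.7 billion.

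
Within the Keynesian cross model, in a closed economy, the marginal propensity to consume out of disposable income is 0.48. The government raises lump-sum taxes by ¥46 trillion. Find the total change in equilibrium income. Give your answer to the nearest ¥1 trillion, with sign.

A lump-sum tax change of +¥46 trillion shifts disposable income by −¥46 trillion; first-round consumption changes by −c × ΔT = −0.48 × (+¥46 trillion) = −¥22.08 trillion.
Expenditure multiplier = 1/(1 − MPC) = 1/(1 − 0.48) = 1/0.52 ≈ 1.923.
The tax multiplier is −c × k ≈ −0.923, so ΔY = k × (−c·ΔT) = (−¥22.08 trillion) / 0.52 ≈ −¥42 trillion.

−¥42 trillion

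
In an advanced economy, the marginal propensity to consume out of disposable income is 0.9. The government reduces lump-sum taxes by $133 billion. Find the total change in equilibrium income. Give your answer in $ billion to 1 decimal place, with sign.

+$1,197.0 billion

A lump-sum tax change of −$133 billion shifts disposable income by +$133 billion; first-round consumption changes by −c × ΔT = −0.9 × (−$133 billion) = +$119.7 billion.
Expenditure multiplier = 1/(1 − MPC) = 1/(1 − 0.9) = 1/0.1 = 10.
The tax multiplier is −c × k = −9, so ΔY = k × (−c·ΔT) = (+$119.7 billion) / 0.1 = +$1,197 billion.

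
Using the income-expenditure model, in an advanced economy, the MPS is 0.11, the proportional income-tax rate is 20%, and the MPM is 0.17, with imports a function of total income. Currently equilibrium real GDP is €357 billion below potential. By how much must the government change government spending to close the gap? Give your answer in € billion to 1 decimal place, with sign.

+€163.5 billion

MPC = 1 − MPS = 1 − 0.11 = 0.89.
Spending multiplier = 1/(1 − c(1−t) + m) = 1/(1 − 0.89×0.8 + 0.17) = 1/0.458 ≈ 2.183.
Need ΔY = +€357 billion, so ΔG = ΔY/k = (+€357 billion) × 0.458 ≈ +€163.5 billion.
The government should increase government spending by €163.5 billion.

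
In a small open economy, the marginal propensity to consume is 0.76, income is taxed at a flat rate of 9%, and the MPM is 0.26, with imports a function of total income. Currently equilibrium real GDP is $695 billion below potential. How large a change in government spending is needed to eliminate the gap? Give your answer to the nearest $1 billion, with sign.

Spending multiplier = 1/(1 − c(1−t) + m) = 1/(1 − 0.76×0.91 + 0.26) = 1/0.5684 ≈ 1.759.
Need ΔY = +$695 billion, so ΔG = ΔY/k = (+$695 billion) × 0.5684 ≈ +$395 billion.
The government should increase government spending by $395 billion.

+$395 billion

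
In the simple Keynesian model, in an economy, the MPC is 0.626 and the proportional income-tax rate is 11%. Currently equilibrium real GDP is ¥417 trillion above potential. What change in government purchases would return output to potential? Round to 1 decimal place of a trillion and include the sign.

Spending multiplier = 1/(1 − c(1−t)) = 1/(1 − 0.626×0.89) = 1/0.44286 ≈ 2.258.
Need ΔY = −¥417 trillion, so ΔG = ΔY/k = (−¥417 trillion) × 0.44286 ≈ −¥184.7 trillion.
The government should cut government purchases by ¥184.7 trillion.

−¥184.7 trillion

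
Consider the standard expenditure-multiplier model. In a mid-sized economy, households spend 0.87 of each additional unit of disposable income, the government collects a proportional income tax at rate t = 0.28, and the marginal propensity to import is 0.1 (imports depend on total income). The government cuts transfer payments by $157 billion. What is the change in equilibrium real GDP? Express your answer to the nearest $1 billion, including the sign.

−$288 billion

The transfer change shifts disposable income by −$157 billion, so first-round consumption changes by c·ΔTR = 0.87 × (−$157 billion) = −$136.59 billion.
Expenditure multiplier = 1/(1 − c(1−t) + m) = 1/(1 − 0.87×0.72 + 0.1) = 1/0.4736 ≈ 2.111.
The transfer multiplier is c × k ≈ 1.837, so ΔY = k × (c·ΔTR) = (−$136.59 billion) / 0.4736 ≈ −$288 billion.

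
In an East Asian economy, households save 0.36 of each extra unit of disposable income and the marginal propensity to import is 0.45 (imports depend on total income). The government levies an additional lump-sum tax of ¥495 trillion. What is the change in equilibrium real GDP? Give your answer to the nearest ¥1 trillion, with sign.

−¥391 trillion

MPC = 1 − MPS = 1 − 0.36 = 0.64.
A lump-sum tax change of +¥495 trillion shifts disposable income by −¥495 trillion; first-round consumption changes by −c × ΔT = −0.64 × (+¥495 trillion) = −¥316.8 trillion.
Expenditure multiplier = 1/(1 − c + m) = 1/(1 − 0.64 + 0.45) = 1/0.81 ≈ 1.235.
The tax multiplier is −c × k ≈ −0.79, so ΔY = k × (−c·ΔT) = (−¥316.8 trillion) / 0.81 ≈ −¥391 trillion.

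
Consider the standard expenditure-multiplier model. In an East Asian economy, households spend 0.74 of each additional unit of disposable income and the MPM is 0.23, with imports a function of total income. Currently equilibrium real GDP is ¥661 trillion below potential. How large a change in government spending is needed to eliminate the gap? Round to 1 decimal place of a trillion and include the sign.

Spending multiplier = 1/(1 − c + m) = 1/(1 − 0.74 + 0.23) = 1/0.49 ≈ 2.041.
Need ΔY = +¥661 trillion, so ΔG = ΔY/k = (+¥661 trillion) × 0.49 ≈ +¥323.9 trillion.
The government should increase government spending by ¥323.9 trillion.

+¥323.9 trillion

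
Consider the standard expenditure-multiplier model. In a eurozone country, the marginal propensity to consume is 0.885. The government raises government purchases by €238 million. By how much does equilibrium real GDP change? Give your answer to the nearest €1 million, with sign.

+€2,070 million

Spending multiplier = 1/(1 − MPC) = 1/(1 − 0.885) = 1/0.115 ≈ 8.696.
ΔY = k × ΔG = (+€238 million) / 0.115 ≈ +€2,070 million.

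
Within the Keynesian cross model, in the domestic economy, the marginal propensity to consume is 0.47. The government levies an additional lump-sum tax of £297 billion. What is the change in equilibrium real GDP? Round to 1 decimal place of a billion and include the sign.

−£263.4 billion

A lump-sum tax change of +£297 billion shifts disposable income by −£297 billion; first-round consumption changes by −c × ΔT = −0.47 × (+£297 billion) = −£139.59 billion.
Expenditure multiplier = 1/(1 − MPC) = 1/(1 − 0.47) = 1/0.53 ≈ 1.887.
The tax multiplier is −c × k ≈ −0.887, so ΔY = k × (−c·ΔT) = (−£139.59 billion) / 0.53 ≈ −£263.4 billion.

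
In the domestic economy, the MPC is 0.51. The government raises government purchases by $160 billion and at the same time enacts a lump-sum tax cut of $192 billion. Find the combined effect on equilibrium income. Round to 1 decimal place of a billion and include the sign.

Expenditure multiplier = 1/(1 − MPC) = 1/(1 − 0.51) = 1/0.49 ≈ 2.041.
ΔG contributes k·ΔG = (+$160 billion) / 0.49 ≈ +$326.5 billion.
ΔT of −$192 billion changes first-round spending by −c·ΔT = +$97.92 billion, contributing k·(−c·ΔT) = (+$97.92 billion) / 0.49 ≈ +$199.8 billion.
Net ΔY = k(ΔG − c·ΔT) = (+$257.92 billion) / 0.49 ≈ +$526.4 billion.

+$526.4 billion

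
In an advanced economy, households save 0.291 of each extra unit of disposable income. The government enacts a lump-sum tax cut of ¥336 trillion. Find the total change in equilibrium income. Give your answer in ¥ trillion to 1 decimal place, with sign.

+¥818.6 trillion

MPC = 1 − MPS = 1 − 0.291 = 0.709.
A lump-sum tax change of −¥336 trillion shifts disposable income by +¥336 trillion; first-round consumption changes by −c × ΔT = −0.709 × (−¥336 trillion) = +¥238.224 trillion.
Expenditure multiplier = 1/(1 − MPC) = 1/(1 − 0.709) = 1/0.291 ≈ 3.436.
The tax multiplier is −c × k ≈ −2.436, so ΔY = k × (−c·ΔT) = (+¥238.224 trillion) / 0.291 ≈ +¥818.6 trillion.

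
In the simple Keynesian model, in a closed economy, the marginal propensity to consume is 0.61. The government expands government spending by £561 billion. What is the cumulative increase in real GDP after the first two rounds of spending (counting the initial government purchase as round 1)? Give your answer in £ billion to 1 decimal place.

£903.2 billion

Round 1 adds ΔG = £561 billion; each later round is MPC = 0.61 times the previous.
After 2 rounds: 561 + 342.21 = ΔG·(1 − c^2)/(1 − c) = 561 × (1 − 0.3721)/0.39 ≈ £903.2 billion.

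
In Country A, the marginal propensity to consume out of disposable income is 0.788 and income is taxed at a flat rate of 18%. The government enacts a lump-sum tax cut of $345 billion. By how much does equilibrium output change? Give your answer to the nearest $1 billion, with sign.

+$768 billion

A lump-sum tax change of −$345 billion shifts disposable income by +$345 billion; first-round consumption changes by −c × ΔT = −0.788 × (−$345 billion) = +$271.86 billion.
Expenditure multiplier = 1/(1 − c(1−t)) = 1/(1 − 0.788×0.82) = 1/0.35384 ≈ 2.826.
The tax multiplier is −c × k ≈ −2.227, so ΔY = k × (−c·ΔT) = (+$271.86 billion) / 0.35384 ≈ +$768 billion.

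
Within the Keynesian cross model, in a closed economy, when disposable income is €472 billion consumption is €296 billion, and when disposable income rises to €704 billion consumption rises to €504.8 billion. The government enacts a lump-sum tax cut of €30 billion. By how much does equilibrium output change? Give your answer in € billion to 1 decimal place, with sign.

MPC = ΔC/ΔYd = (504.8 − 296)/(704 − 472) = 208.8/232 = 0.9.
A lump-sum tax change of −€30 billion shifts disposable income by +€30 billion; first-round consumption changes by −c × ΔT = −0.9 × (−€30 billion) = +€27 billion.
Expenditure multiplier = 1/(1 − MPC) = 1/(1 − 0.9) = 1/0.1 = 10.
The tax multiplier is −c × k = −9, so ΔY = k × (−c·ΔT) = (+€27 billion) / 0.1 = +€270 billion.

+€270.0 billion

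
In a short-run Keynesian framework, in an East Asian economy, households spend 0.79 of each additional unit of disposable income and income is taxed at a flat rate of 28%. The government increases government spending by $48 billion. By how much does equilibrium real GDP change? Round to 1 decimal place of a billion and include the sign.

Spending multiplier = 1/(1 − c(1−t)) = 1/(1 − 0.79×0.72) = 1/0.4312 ≈ 2.319.
ΔY = k × ΔG = (+$48 billion) / 0.4312 ≈ +$111.3 billion.

+$111.3 billion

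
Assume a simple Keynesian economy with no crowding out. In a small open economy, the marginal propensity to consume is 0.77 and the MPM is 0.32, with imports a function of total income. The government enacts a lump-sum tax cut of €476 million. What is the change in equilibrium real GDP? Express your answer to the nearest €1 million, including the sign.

+€666 million

A lump-sum tax change of −€476 million shifts disposable income by +€476 million; first-round consumption changes by −c × ΔT = −0.77 × (−€476 million) = +€366.52 million.
Expenditure multiplier = 1/(1 − c + m) = 1/(1 − 0.77 + 0.32) = 1/0.55 ≈ 1.818.
The tax multiplier is −c × k = −1.4, so ΔY = k × (−c·ΔT) = (+€366.52 million) / 0.55 ≈ +€666 million.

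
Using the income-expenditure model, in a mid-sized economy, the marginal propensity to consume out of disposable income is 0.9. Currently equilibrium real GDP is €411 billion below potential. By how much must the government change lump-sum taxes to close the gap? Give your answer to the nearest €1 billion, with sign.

Spending multiplier = 1/(1 − MPC) = 1/(1 − 0.9) = 1/0.1 = 10.
Tax multiplier = −c·k = −0.9/0.1 = −9. Need ΔY = +€411 billion, so ΔT = ΔY/(−c·k) = −(+€411 billion) × 0.1 / 0.9 ≈ −€46 billion.
The government should cut lump-sum taxes by €46 billion.

−€46 billion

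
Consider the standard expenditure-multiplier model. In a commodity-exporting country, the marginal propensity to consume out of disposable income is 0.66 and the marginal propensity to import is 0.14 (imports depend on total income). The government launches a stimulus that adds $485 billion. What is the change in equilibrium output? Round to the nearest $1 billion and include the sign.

Expenditure multiplier = 1/(1 − c + m) = 1/(1 − 0.66 + 0.14) = 1/0.48 ≈ 2.083.
ΔY = k × ΔG = (+$485 billion) / 0.48 ≈ +$1,010 billion.

+$1,010 billion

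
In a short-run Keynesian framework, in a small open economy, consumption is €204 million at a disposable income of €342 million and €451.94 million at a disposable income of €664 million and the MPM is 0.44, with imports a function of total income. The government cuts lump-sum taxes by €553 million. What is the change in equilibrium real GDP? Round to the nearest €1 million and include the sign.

+€636 million

MPC = ΔC/ΔYd = (451.94 − 204)/(664 − 342) = 247.94/322 = 0.77.
A lump-sum tax change of −€553 million shifts disposable income by +€553 million; first-round consumption changes by −c × ΔT = −0.77 × (−€553 million) = +€425.81 million.
Expenditure multiplier = 1/(1 − c + m) = 1/(1 − 0.77 + 0.44) = 1/0.67 ≈ 1.493.
The tax multiplier is −c × k ≈ −1.149, so ΔY = k × (−c·ΔT) = (+€425.81 million) / 0.67 ≈ +€636 million.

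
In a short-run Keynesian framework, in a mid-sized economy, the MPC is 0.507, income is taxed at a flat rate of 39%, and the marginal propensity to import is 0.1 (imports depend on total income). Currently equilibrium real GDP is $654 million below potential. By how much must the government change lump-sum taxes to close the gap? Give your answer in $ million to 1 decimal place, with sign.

−$1,020.0 million

Spending multiplier = 1/(1 − c(1−t) + m) = 1/(1 − 0.507×0.61 + 0.1) = 1/0.79073 ≈ 1.265.
Tax multiplier = −c·k = −0.507/0.79073 ≈ −0.641. Need ΔY = +$654 million, so ΔT = ΔY/(−c·k) = −(+$654 million) × 0.79073 / 0.507 ≈ −$1,020 million.
The government should cut lump-sum taxes by $1,020 million.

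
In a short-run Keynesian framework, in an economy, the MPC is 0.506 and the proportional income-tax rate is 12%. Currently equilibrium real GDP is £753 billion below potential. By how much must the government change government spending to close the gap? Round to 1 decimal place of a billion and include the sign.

Spending multiplier = 1/(1 − c(1−t)) = 1/(1 − 0.506×0.88) = 1/0.55472 ≈ 1.803.
Need ΔY = +£753 billion, so ΔG = ΔY/k = (+£753 billion) × 0.55472 ≈ +£417.7 billion.
The government should increase government spending by £417.7 billion.

+£417.7 billion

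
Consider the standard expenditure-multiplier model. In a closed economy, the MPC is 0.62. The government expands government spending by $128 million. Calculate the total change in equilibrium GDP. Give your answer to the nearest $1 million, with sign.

+$337 million

Expenditure multiplier = 1/(1 − MPC) = 1/(1 − 0.62) = 1/0.38 ≈ 2.632.
ΔY = k × ΔG = (+$128 million) / 0.38 ≈ +$337 million.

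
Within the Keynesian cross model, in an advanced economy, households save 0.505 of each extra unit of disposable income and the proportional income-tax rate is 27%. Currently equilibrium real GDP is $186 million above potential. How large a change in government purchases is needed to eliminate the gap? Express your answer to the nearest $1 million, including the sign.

−$119 million

MPC = 1 − MPS = 1 − 0.505 = 0.495.
Spending multiplier = 1/(1 − c(1−t)) = 1/(1 − 0.495×0.73) = 1/0.63865 ≈ 1.566.
Need ΔY = −$186 million, so ΔG = ΔY/k = (−$186 million) × 0.63865 ≈ −$119 million.
The government should cut government purchases by $119 million.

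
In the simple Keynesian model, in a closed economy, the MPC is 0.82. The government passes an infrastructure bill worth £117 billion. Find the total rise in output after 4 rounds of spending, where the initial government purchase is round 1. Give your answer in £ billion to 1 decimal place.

Round 1 adds ΔG = £117 billion; each later round is MPC = 0.82 times the previous.
After 4 rounds: 117 + 95.94 + 78.6708 + 64.510056 = ΔG·(1 − c^4)/(1 − c) = 117 × (1 − 0.45212176)/0.18 ≈ £356.1 billion.

£356.1 billion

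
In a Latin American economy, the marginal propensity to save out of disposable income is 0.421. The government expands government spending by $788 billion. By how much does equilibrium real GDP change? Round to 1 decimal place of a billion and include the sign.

+$1,871.7 billion

MPC = 1 − MPS = 1 − 0.421 = 0.579.
Expenditure multiplier = 1/(1 − MPC) = 1/(1 − 0.579) = 1/0.421 ≈ 2.375.
ΔY = k × ΔG = (+$788 billion) / 0.421 ≈ +$1,871.7 billion.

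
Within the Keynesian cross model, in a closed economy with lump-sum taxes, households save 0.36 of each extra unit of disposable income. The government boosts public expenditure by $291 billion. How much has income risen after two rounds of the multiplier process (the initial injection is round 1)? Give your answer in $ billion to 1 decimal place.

$477.2 billion

MPC = 1 − MPS = 1 − 0.36 = 0.64.
Round 1 adds ΔG = $291 billion; each later round is MPC = 0.64 times the previous.
After 2 rounds: 291 + 186.24 = ΔG·(1 − c^2)/(1 − c) = 291 × (1 − 0.4096)/0.36 ≈ $477.2 billion.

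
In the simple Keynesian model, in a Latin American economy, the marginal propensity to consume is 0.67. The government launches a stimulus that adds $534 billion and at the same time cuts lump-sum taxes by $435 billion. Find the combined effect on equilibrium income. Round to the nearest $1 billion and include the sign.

Expenditure multiplier = 1/(1 − MPC) = 1/(1 − 0.67) = 1/0.33 ≈ 3.03.
ΔG contributes k·ΔG = (+$534 billion) / 0.33 ≈ +$1,618.2 billion.
ΔT of −$435 billion changes first-round spending by −c·ΔT = +$291.45 billion, contributing k·(−c·ΔT) = (+$291.45 billion) / 0.33 ≈ +$883.2 billion.
Net ΔY = k(ΔG − c·ΔT) = (+$825.45 billion) / 0.33 ≈ +$2,501 billion.

+$2,501 billion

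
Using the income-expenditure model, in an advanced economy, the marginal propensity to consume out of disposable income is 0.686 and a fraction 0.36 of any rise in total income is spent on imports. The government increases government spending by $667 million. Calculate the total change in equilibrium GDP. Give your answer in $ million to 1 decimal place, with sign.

+$989.6 million

Spending multiplier = 1/(1 − c + m) = 1/(1 − 0.686 + 0.36) = 1/0.674 ≈ 1.484.
ΔY = k × ΔG = (+$667 million) / 0.674 ≈ +$989.6 million.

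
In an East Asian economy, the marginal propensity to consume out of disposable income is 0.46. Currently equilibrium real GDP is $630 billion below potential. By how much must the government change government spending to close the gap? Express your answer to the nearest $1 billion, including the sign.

+$340 billion

Spending multiplier = 1/(1 − MPC) = 1/(1 − 0.46) = 1/0.54 ≈ 1.852.
Need ΔY = +$630 billion, so ΔG = ΔY/k = (+$630 billion) × 0.54 ≈ +$340 billion.
The government should increase government spending by $340 billion.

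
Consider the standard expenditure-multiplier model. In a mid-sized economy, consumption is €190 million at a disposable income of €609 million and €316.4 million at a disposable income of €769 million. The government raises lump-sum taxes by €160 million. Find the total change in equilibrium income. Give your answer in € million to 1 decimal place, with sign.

−€601.9 million

MPC = ΔC/ΔYd = (316.4 − 190)/(769 − 609) = 126.4/160 = 0.79.
A lump-sum tax change of +€160 million shifts disposable income by −€160 million; first-round consumption changes by −c × ΔT = −0.79 × (+€160 million) = −€126.4 million.
Expenditure multiplier = 1/(1 − MPC) = 1/(1 − 0.79) = 1/0.21 ≈ 4.762.
The tax multiplier is −c × k ≈ −3.762, so ΔY = k × (−c·ΔT) = (−€126.4 million) / 0.21 ≈ −€601.9 million.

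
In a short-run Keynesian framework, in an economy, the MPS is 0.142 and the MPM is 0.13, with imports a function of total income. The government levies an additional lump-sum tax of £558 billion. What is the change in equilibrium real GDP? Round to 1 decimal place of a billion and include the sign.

−£1,760.2 billion

MPC = 1 − MPS = 1 − 0.142 = 0.858.
A lump-sum tax change of +£558 billion shifts disposable income by −£558 billion; first-round consumption changes by −c × ΔT = −0.858 × (+£558 billion) = −£478.764 billion.
Expenditure multiplier = 1/(1 − c + m) = 1/(1 − 0.858 + 0.13) = 1/0.272 ≈ 3.676.
The tax multiplier is −c × k ≈ −3.154, so ΔY = k × (−c·ΔT) = (−£478.764 billion) / 0.272 ≈ −£1,760.2 billion.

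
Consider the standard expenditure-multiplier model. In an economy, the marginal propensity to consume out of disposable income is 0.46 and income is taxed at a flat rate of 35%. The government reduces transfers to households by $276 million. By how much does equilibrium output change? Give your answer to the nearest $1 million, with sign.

The transfer change shifts disposable income by −$276 million, so first-round consumption changes by c·ΔTR = 0.46 × (−$276 million) = −$126.96 million.
Expenditure multiplier = 1/(1 − c(1−t)) = 1/(1 − 0.46×0.65) = 1/0.701 ≈ 1.427.
The transfer multiplier is c × k ≈ 0.656, so ΔY = k × (c·ΔTR) = (−$126.96 million) / 0.701 ≈ −$181 million.

−$181 million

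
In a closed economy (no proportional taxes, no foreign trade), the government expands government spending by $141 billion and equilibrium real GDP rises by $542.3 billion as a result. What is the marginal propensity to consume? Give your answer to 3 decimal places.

Implied spending multiplier k = ΔY/ΔG = 542.3/141 ≈ 3.8461.
Since k = 1/(1 − MPC), MPC = 1 − 1/k = 1 − ΔG/ΔY = 1 − 141/542.3 ≈ 0.740.

0.740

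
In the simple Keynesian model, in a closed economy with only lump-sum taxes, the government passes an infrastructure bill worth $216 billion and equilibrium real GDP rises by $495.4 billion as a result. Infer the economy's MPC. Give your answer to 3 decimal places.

Implied spending multiplier k = ΔY/ΔG = 495.4/216 ≈ 2.2935.
Since k = 1/(1 − MPC), MPC = 1 − 1/k = 1 − ΔG/ΔY = 1 − 216/495.4 ≈ 0.564.

0.564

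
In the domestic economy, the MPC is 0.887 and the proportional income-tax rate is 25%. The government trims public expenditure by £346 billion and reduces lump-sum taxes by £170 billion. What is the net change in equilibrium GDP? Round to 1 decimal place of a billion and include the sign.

Expenditure multiplier = 1/(1 − c(1−t)) = 1/(1 − 0.887×0.75) = 1/0.33475 ≈ 2.987.
ΔG contributes k·ΔG = (−£346 billion) / 0.33475 ≈ −£1,033.6 billion.
ΔT of −£170 billion changes first-round spending by −c·ΔT = +£150.79 billion, contributing k·(−c·ΔT) = (+£150.79 billion) / 0.33475 ≈ +£450.5 billion.
Net ΔY = k(ΔG − c·ΔT) = (−£195.21 billion) / 0.33475 ≈ −£583.2 billion.

−£583.2 billion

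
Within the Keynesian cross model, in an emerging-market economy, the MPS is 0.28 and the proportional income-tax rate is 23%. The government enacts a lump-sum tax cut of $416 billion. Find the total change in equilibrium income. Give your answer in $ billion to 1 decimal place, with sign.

MPC = 1 − MPS = 1 − 0.28 = 0.72.
A lump-sum tax change of −$416 billion shifts disposable income by +$416 billion; first-round consumption changes by −c × ΔT = −0.72 × (−$416 billion) = +$299.52 billion.
Expenditure multiplier = 1/(1 − c(1−t)) = 1/(1 − 0.72×0.77) = 1/0.4456 ≈ 2.244.
The tax multiplier is −c × k ≈ −1.616, so ΔY = k × (−c·ΔT) = (+$299.52 billion) / 0.4456 ≈ +$672.2 billion.

+$672.2 billion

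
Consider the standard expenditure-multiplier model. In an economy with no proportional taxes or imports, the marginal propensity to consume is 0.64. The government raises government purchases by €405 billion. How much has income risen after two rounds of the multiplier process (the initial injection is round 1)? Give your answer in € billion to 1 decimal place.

€664.2 billion

Round 1 adds ΔG = €405 billion; each later round is MPC = 0.64 times the previous.
After 2 rounds: 405 + 259.2 = ΔG·(1 − c^2)/(1 − c) = 405 × (1 − 0.4096)/0.36 = €664.2 billion.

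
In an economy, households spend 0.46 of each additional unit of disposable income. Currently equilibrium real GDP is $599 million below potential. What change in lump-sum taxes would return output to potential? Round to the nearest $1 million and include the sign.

Spending multiplier = 1/(1 − MPC) = 1/(1 − 0.46) = 1/0.54 ≈ 1.852.
Tax multiplier = −c·k = −0.46/0.54 ≈ −0.852. Need ΔY = +$599 million, so ΔT = ΔY/(−c·k) = −(+$599 million) × 0.54 / 0.46 ≈ −$703 million.
The government should cut lump-sum taxes by $703 million.

−$703 million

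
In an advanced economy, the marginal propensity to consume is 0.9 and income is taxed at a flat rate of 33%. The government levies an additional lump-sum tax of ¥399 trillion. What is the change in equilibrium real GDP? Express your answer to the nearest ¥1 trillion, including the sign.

−¥905 trillion

A lump-sum tax change of +¥399 trillion shifts disposable income by −¥399 trillion; first-round consumption changes by −c × ΔT = −0.9 × (+¥399 trillion) = −¥359.1 trillion.
Expenditure multiplier = 1/(1 − c(1−t)) = 1/(1 − 0.9×0.67) = 1/0.397 ≈ 2.519.
The tax multiplier is −c × k ≈ −2.267, so ΔY = k × (−c·ΔT) = (−¥359.1 trillion) / 0.397 ≈ −¥905 trillion.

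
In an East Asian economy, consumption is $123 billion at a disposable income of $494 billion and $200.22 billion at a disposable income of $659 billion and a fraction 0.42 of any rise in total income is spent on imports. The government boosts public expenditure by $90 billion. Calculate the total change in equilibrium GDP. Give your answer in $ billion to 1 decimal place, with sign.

+$94.5 billion

MPC = ΔC/ΔYd = (200.22 − 123)/(659 − 494) = 77.22/165 = 0.468.
Expenditure multiplier = 1/(1 − c + m) = 1/(1 − 0.468 + 0.42) = 1/0.952 ≈ 1.05.
ΔY = k × ΔG = (+$90 billion) / 0.952 ≈ +$94.5 billion.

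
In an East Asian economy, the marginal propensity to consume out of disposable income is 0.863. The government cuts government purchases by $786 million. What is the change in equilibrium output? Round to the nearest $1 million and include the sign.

Expenditure multiplier = 1/(1 − MPC) = 1/(1 − 0.863) = 1/0.137 ≈ 7.299.
ΔY = k × ΔG = (−$786 million) / 0.137 ≈ −$5,737 million.

−$5,737 million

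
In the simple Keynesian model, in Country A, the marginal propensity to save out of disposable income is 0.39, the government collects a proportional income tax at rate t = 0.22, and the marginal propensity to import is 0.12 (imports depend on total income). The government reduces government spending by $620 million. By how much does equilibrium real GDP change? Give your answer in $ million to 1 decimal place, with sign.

−$962.4 million

MPC = 1 − MPS = 1 − 0.39 = 0.61.
Spending multiplier = 1/(1 − c(1−t) + m) = 1/(1 − 0.61×0.78 + 0.12) = 1/0.6442 ≈ 1.552.
ΔY = k × ΔG = (−$620 million) / 0.6442 ≈ −$962.4 million.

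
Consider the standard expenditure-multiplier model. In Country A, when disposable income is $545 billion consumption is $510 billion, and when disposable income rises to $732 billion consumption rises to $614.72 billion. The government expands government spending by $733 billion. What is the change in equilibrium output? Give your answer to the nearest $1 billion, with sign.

+$1,666 billion

MPC = ΔC/ΔYd = (614.72 − 510)/(732 − 545) = 104.72/187 = 0.56.
Spending multiplier = 1/(1 − MPC) = 1/(1 − 0.56) = 1/0.44 ≈ 2.273.
ΔY = k × ΔG = (+$733 billion) / 0.44 ≈ +$1,666 billion.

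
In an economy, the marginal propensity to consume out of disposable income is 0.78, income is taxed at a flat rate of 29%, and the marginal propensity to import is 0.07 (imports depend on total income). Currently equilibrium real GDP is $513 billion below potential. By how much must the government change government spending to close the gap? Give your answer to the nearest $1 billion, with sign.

+$265 billion

Spending multiplier = 1/(1 − c(1−t) + m) = 1/(1 − 0.78×0.71 + 0.07) = 1/0.5162 ≈ 1.937.
Need ΔY = +$513 billion, so ΔG = ΔY/k = (+$513 billion) × 0.5162 ≈ +$265 billion.
The government should increase government spending by $265 billion.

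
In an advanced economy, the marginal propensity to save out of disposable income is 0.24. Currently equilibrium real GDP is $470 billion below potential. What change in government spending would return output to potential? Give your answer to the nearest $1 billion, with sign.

+$113 billion

MPC = 1 − MPS = 1 − 0.24 = 0.76.
Spending multiplier = 1/(1 − MPC) = 1/(1 − 0.76) = 1/0.24 ≈ 4.167.
Need ΔY = +$470 billion, so ΔG = ΔY/k = (+$470 billion) × 0.24 ≈ +$113 billion.
The government should increase government spending by $113 billion.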